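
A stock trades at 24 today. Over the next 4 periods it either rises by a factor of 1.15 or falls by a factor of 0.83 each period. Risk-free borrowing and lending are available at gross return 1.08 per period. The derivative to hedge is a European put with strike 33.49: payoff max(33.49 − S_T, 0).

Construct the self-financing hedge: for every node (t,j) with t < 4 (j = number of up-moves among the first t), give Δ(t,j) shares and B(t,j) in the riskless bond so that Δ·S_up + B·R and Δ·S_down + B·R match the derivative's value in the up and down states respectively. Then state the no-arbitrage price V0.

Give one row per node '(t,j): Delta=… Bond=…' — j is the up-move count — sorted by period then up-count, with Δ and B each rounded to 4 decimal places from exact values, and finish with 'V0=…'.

(0,0): Delta=-0.5817 Bond=16.9015
(1,0): Delta=-1.0000 Bond=26.5854
(1,1): Delta=-0.4972 Bond=15.9208
(2,0): Delta=-1.0000 Bond=28.7123
(2,1): Delta=-1.0000 Bond=28.7123
(2,2): Delta=-0.3956 Bond=13.9694
(3,0): Delta=-1.0000 Bond=31.0093
(3,1): Delta=-1.0000 Bond=31.0093
(3,2): Delta=-1.0000 Bond=31.0093
(3,3): Delta=-0.2735 Bond=10.6287
V0=2.9398

Since d<R<u, set p* = (R−d)/(u−d) = 0.7813; price each node as the discounted p*-expectation of its children.
Terminal values V(4,·): V(4,0)=22.1000, V(4,1)=17.7087, V(4,2)=11.6243, V(4,3)=3.1942, V(4,4)=0.0000
Node (3,0) S=13.7229: V=(p*·17.7087+(1−p*)·22.1000)/1.08=17.2864; Δ=(17.7087−22.1000)/(15.7813−11.3900)=-1.0000; B=V−Δ·S=31.0093
Node (3,1) S=19.0136: V=(p*·11.6243+(1−p*)·17.7087)/1.08=11.9956; Δ=(11.6243−17.7087)/(21.8657−15.7813)=-1.0000; B=V−Δ·S=31.0093
Node (3,2) S=26.3442: V=(p*·3.1942+(1−p*)·11.6243)/1.08=4.6651; Δ=(3.1942−11.6243)/(30.2958−21.8657)=-1.0000; B=V−Δ·S=31.0093
Node (3,3) S=36.5010: V=(p*·0.0000+(1−p*)·3.1942)/1.08=0.6470; Δ=(0.0000−3.1942)/(41.9761−30.2958)=-0.2735; B=V−Δ·S=10.6287
Node (2,0) S=16.5336: V=(p*·11.9956+(1−p*)·17.2864)/1.08=12.1787; Δ=(11.9956−17.2864)/(19.0136−13.7229)=-1.0000; B=V−Δ·S=28.7123
Node (2,1) S=22.9080: V=(p*·4.6651+(1−p*)·11.9956)/1.08=5.8043; Δ=(4.6651−11.9956)/(26.3442−19.0136)=-1.0000; B=V−Δ·S=28.7123
Node (2,2) S=31.7400: V=(p*·0.6470+(1−p*)·4.6651)/1.08=1.4129; Δ=(0.6470−4.6651)/(36.5010−26.3442)=-0.3956; B=V−Δ·S=13.9694
Node (1,0) S=19.9200: V=(p*·5.8043+(1−p*)·12.1787)/1.08=6.6654; Δ=(5.8043−12.1787)/(22.9080−16.5336)=-1.0000; B=V−Δ·S=26.5854
Node (1,1) S=27.6000: V=(p*·1.4129+(1−p*)·5.8043)/1.08=2.1977; Δ=(1.4129−5.8043)/(31.7400−22.9080)=-0.4972; B=V−Δ·S=15.9208
Node (0,0) S=24.0000: V=(p*·2.1977+(1−p*)·6.6654)/1.08=2.9398; Δ=(2.1977−6.6654)/(27.6000−19.9200)=-0.5817; B=V−Δ·S=16.9015
Check: Δ(0,0)·S0 + B(0,0) = 2.9398 = V0.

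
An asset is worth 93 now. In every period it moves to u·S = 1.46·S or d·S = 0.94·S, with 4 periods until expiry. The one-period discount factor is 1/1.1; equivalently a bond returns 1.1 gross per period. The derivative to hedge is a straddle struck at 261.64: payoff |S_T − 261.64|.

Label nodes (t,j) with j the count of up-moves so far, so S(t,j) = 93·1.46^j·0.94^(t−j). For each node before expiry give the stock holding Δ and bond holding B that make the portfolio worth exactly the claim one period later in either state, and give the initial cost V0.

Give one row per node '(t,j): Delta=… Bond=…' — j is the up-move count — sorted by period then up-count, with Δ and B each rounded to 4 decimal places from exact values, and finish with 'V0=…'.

(0,0): Delta=-0.8001 Bond=163.2312
(1,0): Delta=-0.9641 Bond=193.8936
(1,1): Delta=-0.5625 Bond=147.2911
(2,0): Delta=-1.0000 Bond=216.2314
(2,1): Delta=-0.9121 Bond=206.6490
(2,2): Delta=-0.0559 Bond=61.6055
(3,0): Delta=-1.0000 Bond=237.8545
(3,1): Delta=-1.0000 Bond=237.8545
(3,2): Delta=-0.7849 Bond=203.5974
(3,3): Delta=1.0000 Bond=-237.8545
V0=88.8226

The replicating-portfolio and risk-neutral prices coincide; use p* = (1.1−0.94)/(1.46−0.94) = 0.3077 for the latter.
Terminal payoffs: V(4,0)=189.0303, V(4,1)=148.8633, V(4,2)=86.4762, V(4,3)=10.4229, V(4,4)=160.9258
  t=3,j=0: stock 77.2443 → up 112.7767 (V=148.8633), down 72.6097 (V=189.0303). Price 160.6102; hedge Δ=-1.0000, bond B=237.8545.
  t=3,j=1: stock 119.9752 → up 175.1638 (V=86.4762), down 112.7767 (V=148.8633). Price 117.8793; hedge Δ=-1.0000, bond B=237.8545.
  t=3,j=2: stock 186.3445 → up 272.0629 (V=10.4229), down 175.1638 (V=86.4762). Price 57.3411; hedge Δ=-0.7849, bond B=203.5974.
  t=3,j=3: stock 289.4286 → up 422.5658 (V=160.9258), down 272.0629 (V=10.4229). Price 51.5741; hedge Δ=1.0000, bond B=-237.8545.
  t=2,j=0: stock 82.1748 → up 119.9752 (V=117.8793), down 77.2443 (V=160.6102). Price 134.0566; hedge Δ=-1.0000, bond B=216.2314.
  t=2,j=1: stock 127.6332 → up 186.3445 (V=57.3411), down 119.9752 (V=117.8793). Price 90.2293; hedge Δ=-0.9121, bond B=206.6490.
  t=2,j=2: stock 198.2388 → up 289.4286 (V=51.5741), down 186.3445 (V=57.3411). Price 50.5151; hedge Δ=-0.0559, bond B=61.6055.
  t=1,j=0: stock 87.4200 → up 127.6332 (V=90.2293), down 82.1748 (V=134.0566). Price 109.6102; hedge Δ=-0.9641, bond B=193.8936.
  t=1,j=1: stock 135.7800 → up 198.2388 (V=50.5151), down 127.6332 (V=90.2293). Price 70.9177; hedge Δ=-0.5625, bond B=147.2911.
  t=0,j=0: stock 93.0000 → up 135.7800 (V=70.9177), down 87.4200 (V=109.6102). Price 88.8226; hedge Δ=-0.8001, bond B=163.2312.
Check: Δ(0,0)·S0 + B(0,0) = 88.8226 = V0.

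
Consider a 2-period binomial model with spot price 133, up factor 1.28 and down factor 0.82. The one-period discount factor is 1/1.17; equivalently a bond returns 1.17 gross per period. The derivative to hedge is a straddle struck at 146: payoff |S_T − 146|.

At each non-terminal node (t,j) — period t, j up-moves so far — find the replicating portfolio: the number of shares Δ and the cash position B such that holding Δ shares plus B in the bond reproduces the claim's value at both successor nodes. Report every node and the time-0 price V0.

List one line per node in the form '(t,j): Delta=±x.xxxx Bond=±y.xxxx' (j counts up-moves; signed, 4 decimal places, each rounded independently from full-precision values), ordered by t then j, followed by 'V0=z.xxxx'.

(0,0): Delta=0.5287 Bond=-35.8391
(1,0): Delta=-1.0000 Bond=124.7863
(1,1): Delta=0.8365 Bond=-94.3289
V0=34.4756

The replicating-portfolio and risk-neutral prices coincide; use p* = (1.17−0.82)/(1.28−0.82) = 0.7609 for the latter.
Terminal values V(2,·): V(2,0)=56.5708, V(2,1)=6.4032, V(2,2)=71.9072
(1,0): S=109.0600. Δ = (V_up−V_dn)/(S_up−S_dn) = (6.4032−56.5708)/(139.5968−89.4292) = -1.0000. V = [p*·6.4032 + (1−p*)·56.5708]/1.17 = 15.7263. B = V − Δ·S = 124.7863.
(1,1): S=170.2400. Δ = (V_up−V_dn)/(S_up−S_dn) = (71.9072−6.4032)/(217.9072−139.5968) = 0.8365. V = [p*·71.9072 + (1−p*)·6.4032]/1.17 = 48.0711. B = V − Δ·S = -94.3289.
(0,0): S=133.0000. Δ = (V_up−V_dn)/(S_up−S_dn) = (48.0711−15.7263)/(170.2400−109.0600) = 0.5287. V = [p*·48.0711 + (1−p*)·15.7263]/1.17 = 34.4756. B = V − Δ·S = -35.8391.
Self-financing check: at every node Δ·S+B equals the discounted successor values.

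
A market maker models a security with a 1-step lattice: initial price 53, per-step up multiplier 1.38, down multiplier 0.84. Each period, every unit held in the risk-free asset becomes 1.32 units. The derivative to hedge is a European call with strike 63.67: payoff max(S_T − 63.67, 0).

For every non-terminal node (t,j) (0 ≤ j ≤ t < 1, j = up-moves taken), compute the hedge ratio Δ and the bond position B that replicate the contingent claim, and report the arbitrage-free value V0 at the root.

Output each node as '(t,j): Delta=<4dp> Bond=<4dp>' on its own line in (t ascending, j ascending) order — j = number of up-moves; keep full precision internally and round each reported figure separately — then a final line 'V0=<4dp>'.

(0,0): Delta=0.3309 Bond=-11.1599
V0=6.3771

Under the risk-neutral measure, an up-move has probability p* = (R−d)/(u−d) = 0.8889 and values discount at R = 1.32.
At expiry t=1: V(1,0)=0.0000, V(1,1)=9.4700
Node (0,0) S=53.0000: V=(p*·9.4700+(1−p*)·0.0000)/1.32=6.3771; Δ=(9.4700−0.0000)/(73.1400−44.5200)=0.3309; B=V−Δ·S=-11.1599
Check: Δ(0,0)·S0 + B(0,0) = 6.3771 = V0.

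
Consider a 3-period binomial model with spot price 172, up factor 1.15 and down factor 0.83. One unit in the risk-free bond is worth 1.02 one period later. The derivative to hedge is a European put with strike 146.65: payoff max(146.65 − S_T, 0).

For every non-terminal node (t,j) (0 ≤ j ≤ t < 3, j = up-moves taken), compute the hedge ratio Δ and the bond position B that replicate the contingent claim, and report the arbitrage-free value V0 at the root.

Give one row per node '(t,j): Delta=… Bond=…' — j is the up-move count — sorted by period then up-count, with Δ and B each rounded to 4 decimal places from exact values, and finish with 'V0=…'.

(0,0): Delta=-0.1968 Bond=39.7740
(1,0): Delta=-0.4629 Bond=78.5632
(1,1): Delta=-0.0654 Bond=14.5738
(2,0): Delta=-1.0000 Bond=143.7745
(2,1): Delta=-0.1977 Bond=36.5914
(2,2): Delta=0.0000 Bond=0.0000
V0=5.9288

Under the risk-neutral measure, an up-move has probability p* = (R−d)/(u−d) = 0.5938 and values discount at R = 1.02.
At expiry t=3: V(3,0)=48.3026, V(3,1)=10.3856, V(3,2)=0.0000, V(3,3)=0.0000
  t=2,j=0: stock 118.4908 → up 136.2644 (V=10.3856), down 98.3474 (V=48.3026). Price 25.2837; hedge Δ=-1.0000, bond B=143.7745.
  t=2,j=1: stock 164.1740 → up 188.8001 (V=0.0000), down 136.2644 (V=10.3856). Price 4.1364; hedge Δ=-0.1977, bond B=36.5914.
  t=2,j=2: stock 227.4700 → up 261.5905 (V=0.0000), down 188.8001 (V=0.0000). Price 0.0000; hedge Δ=0.0000, bond B=0.0000.
  t=1,j=0: stock 142.7600 → up 164.1740 (V=4.1364), down 118.4908 (V=25.2837). Price 12.4779; hedge Δ=-0.4629, bond B=78.5632.
  t=1,j=1: stock 197.8000 → up 227.4700 (V=0.0000), down 164.1740 (V=4.1364). Price 1.6475; hedge Δ=-0.0654, bond B=14.5738.
  t=0,j=0: stock 172.0000 → up 197.8000 (V=1.6475), down 142.7600 (V=12.4779). Price 5.9288; hedge Δ=-0.1968, bond B=39.7740.
Root portfolio cost Δ·172+B reproduces V0=5.9288.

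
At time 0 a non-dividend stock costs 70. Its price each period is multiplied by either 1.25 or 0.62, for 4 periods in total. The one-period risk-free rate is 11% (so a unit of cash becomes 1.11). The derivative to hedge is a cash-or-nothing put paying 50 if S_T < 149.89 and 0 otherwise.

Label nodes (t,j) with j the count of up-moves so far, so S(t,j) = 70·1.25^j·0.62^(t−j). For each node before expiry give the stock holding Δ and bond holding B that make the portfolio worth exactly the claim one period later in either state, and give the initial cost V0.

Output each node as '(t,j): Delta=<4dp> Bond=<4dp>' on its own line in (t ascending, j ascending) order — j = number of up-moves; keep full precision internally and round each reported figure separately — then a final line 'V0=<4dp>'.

No-arbitrage ⇒ martingale measure with p* = (R−d)/(u−d) = 0.7778.
At expiry t=4: V(4,0)=50.0000, V(4,1)=50.0000, V(4,2)=50.0000, V(4,3)=50.0000, V(4,4)=0.0000
Node (3,0) S=16.6830: V=(p*·50.0000+(1−p*)·50.0000)/1.11=45.0450; Δ=(50.0000−50.0000)/(20.8537−10.3434)=0.0000; B=V−Δ·S=45.0450
Node (3,1) S=33.6350: V=(p*·50.0000+(1−p*)·50.0000)/1.11=45.0450; Δ=(50.0000−50.0000)/(42.0438−20.8537)=0.0000; B=V−Δ·S=45.0450
Node (3,2) S=67.8125: V=(p*·50.0000+(1−p*)·50.0000)/1.11=45.0450; Δ=(50.0000−50.0000)/(84.7656−42.0438)=0.0000; B=V−Δ·S=45.0450
Node (3,3) S=136.7188: V=(p*·0.0000+(1−p*)·50.0000)/1.11=10.0100; Δ=(0.0000−50.0000)/(170.8984−84.7656)=-0.5805; B=V−Δ·S=89.3751
Node (2,0) S=26.9080: V=(p*·45.0450+(1−p*)·45.0450)/1.11=40.5811; Δ=(45.0450−45.0450)/(33.6350−16.6830)=0.0000; B=V−Δ·S=40.5811
Node (2,1) S=54.2500: V=(p*·45.0450+(1−p*)·45.0450)/1.11=40.5811; Δ=(45.0450−45.0450)/(67.8125−33.6350)=0.0000; B=V−Δ·S=40.5811
Node (2,2) S=109.3750: V=(p*·10.0100+(1−p*)·45.0450)/1.11=16.0320; Δ=(10.0100−45.0450)/(136.7188−67.8125)=-0.5084; B=V−Δ·S=71.6432
Node (1,0) S=43.4000: V=(p*·40.5811+(1−p*)·40.5811)/1.11=36.5596; Δ=(40.5811−40.5811)/(54.2500−26.9080)=0.0000; B=V−Δ·S=36.5596
Node (1,1) S=87.5000: V=(p*·16.0320+(1−p*)·40.5811)/1.11=19.3580; Δ=(16.0320−40.5811)/(109.3750−54.2500)=-0.4453; B=V−Δ·S=58.3248
Node (0,0) S=70.0000: V=(p*·19.3580+(1−p*)·36.5596)/1.11=20.8834; Δ=(19.3580−36.5596)/(87.5000−43.4000)=-0.3901; B=V−Δ·S=48.1875
Root portfolio cost Δ·70+B reproduces V0=20.8834.

(0,0): Delta=-0.3901 Bond=48.1875
(1,0): Delta=0.0000 Bond=36.5596
(1,1): Delta=-0.4453 Bond=58.3248
(2,0): Delta=0.0000 Bond=40.5811
(2,1): Delta=0.0000 Bond=40.5811
(2,2): Delta=-0.5084 Bond=71.6432
(3,0): Delta=0.0000 Bond=45.0450
(3,1): Delta=0.0000 Bond=45.0450
(3,2): Delta=0.0000 Bond=45.0450
(3,3): Delta=-0.5805 Bond=89.3751
V0=20.8834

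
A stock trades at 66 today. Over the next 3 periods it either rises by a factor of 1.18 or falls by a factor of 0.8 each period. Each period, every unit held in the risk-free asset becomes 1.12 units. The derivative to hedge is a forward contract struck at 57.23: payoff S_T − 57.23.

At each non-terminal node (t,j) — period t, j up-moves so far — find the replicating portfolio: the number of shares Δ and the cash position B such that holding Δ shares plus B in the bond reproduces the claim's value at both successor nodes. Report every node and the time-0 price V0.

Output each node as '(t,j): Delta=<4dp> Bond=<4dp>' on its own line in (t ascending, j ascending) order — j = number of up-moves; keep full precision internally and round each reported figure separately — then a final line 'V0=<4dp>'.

(0,0): Delta=1.0000 Bond=-40.7352
(1,0): Delta=1.0000 Bond=-45.6234
(1,1): Delta=1.0000 Bond=-45.6234
(2,0): Delta=1.0000 Bond=-51.0982
(2,1): Delta=1.0000 Bond=-51.0982
(2,2): Delta=1.0000 Bond=-51.0982
V0=25.2648

Risk-neutral probability p* = (R−d)/(u−d) = (1.12−0.8)/(1.18−0.8) = 0.8421.
At expiry t=3: V(3,0)=-23.4380, V(3,1)=-7.3868, V(3,2)=16.2887, V(3,3)=51.2101
  t=2,j=0: stock 42.2400 → up 49.8432 (V=-7.3868), down 33.7920 (V=-23.4380). Price -8.8582; hedge Δ=1.0000, bond B=-51.0982.
  t=2,j=1: stock 62.3040 → up 73.5187 (V=16.2887), down 49.8432 (V=-7.3868). Price 11.2058; hedge Δ=1.0000, bond B=-51.0982.
  t=2,j=2: stock 91.8984 → up 108.4401 (V=51.2101), down 73.5187 (V=16.2887). Price 40.8002; hedge Δ=1.0000, bond B=-51.0982.
  t=1,j=0: stock 52.8000 → up 62.3040 (V=11.2058), down 42.2400 (V=-8.8582). Price 7.1766; hedge Δ=1.0000, bond B=-45.6234.
  t=1,j=1: stock 77.8800 → up 91.8984 (V=40.8002), down 62.3040 (V=11.2058). Price 32.2566; hedge Δ=1.0000, bond B=-45.6234.
  t=0,j=0: stock 66.0000 → up 77.8800 (V=32.2566), down 52.8000 (V=7.1766). Price 25.2648; hedge Δ=1.0000, bond B=-40.7352.
Each (Δ,B) replicates both successor values, so the strategy is self-financing and V0 is arbitrage-free.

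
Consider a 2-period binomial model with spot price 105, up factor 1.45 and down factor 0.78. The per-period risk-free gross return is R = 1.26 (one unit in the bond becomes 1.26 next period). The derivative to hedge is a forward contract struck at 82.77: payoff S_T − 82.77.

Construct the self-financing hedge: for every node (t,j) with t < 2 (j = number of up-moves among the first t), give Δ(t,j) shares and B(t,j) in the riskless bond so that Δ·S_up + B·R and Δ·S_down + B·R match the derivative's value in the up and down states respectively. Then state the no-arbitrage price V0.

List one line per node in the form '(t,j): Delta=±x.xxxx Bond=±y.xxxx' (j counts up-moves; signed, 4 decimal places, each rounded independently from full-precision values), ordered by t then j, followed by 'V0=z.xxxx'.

(0,0): Delta=1.0000 Bond=-52.1353
(1,0): Delta=1.0000 Bond=-65.6905
(1,1): Delta=1.0000 Bond=-65.6905
V0=52.8647

Under the risk-neutral measure, an up-move has probability p* = (R−d)/(u−d) = 0.7164 and values discount at R = 1.26.
At expiry t=2: V(2,0)=-18.8880, V(2,1)=35.9850, V(2,2)=137.9925
  t=1,j=0: stock 81.9000 → up 118.7550 (V=35.9850), down 63.8820 (V=-18.8880). Price 16.2095; hedge Δ=1.0000, bond B=-65.6905.
  t=1,j=1: stock 152.2500 → up 220.7625 (V=137.9925), down 118.7550 (V=35.9850). Price 86.5595; hedge Δ=1.0000, bond B=-65.6905.
  t=0,j=0: stock 105.0000 → up 152.2500 (V=86.5595), down 81.9000 (V=16.2095). Price 52.8647; hedge Δ=1.0000, bond B=-52.1353.
Self-financing check: at every node Δ·S+B equals the discounted successor values.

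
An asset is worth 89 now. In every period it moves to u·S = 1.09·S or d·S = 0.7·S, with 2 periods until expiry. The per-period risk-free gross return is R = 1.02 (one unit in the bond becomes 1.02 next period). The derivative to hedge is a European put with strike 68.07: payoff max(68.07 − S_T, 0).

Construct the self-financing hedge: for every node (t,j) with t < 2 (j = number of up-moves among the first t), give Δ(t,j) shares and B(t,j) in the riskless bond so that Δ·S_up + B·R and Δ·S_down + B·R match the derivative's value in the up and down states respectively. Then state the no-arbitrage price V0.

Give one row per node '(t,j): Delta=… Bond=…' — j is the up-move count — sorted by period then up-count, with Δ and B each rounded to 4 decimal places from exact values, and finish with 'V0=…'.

Risk-neutral probability p* = (R−d)/(u−d) = (1.02−0.7)/(1.09−0.7) = 0.8205.
Terminal payoffs: V(2,0)=24.4600, V(2,1)=0.1630, V(2,2)=0.0000
(1,0): S=62.3000. Δ = (V_up−V_dn)/(S_up−S_dn) = (0.1630−24.4600)/(67.9070−43.6100) = -1.0000. V = [p*·0.1630 + (1−p*)·24.4600]/1.02 = 4.4353. B = V − Δ·S = 66.7353.
(1,1): S=97.0100. Δ = (V_up−V_dn)/(S_up−S_dn) = (0.0000−0.1630)/(105.7409−67.9070) = -0.0043. V = [p*·0.0000 + (1−p*)·0.1630]/1.02 = 0.0287. B = V − Δ·S = 0.4466.
(0,0): S=89.0000. Δ = (V_up−V_dn)/(S_up−S_dn) = (0.0287−4.4353)/(97.0100−62.3000) = -0.1270. V = [p*·0.0287 + (1−p*)·4.4353]/1.02 = 0.8035. B = V − Δ·S = 12.1025.
Each (Δ,B) replicates both successor values, so the strategy is self-financing and V0 is arbitrage-free.

(0,0): Delta=-0.1270 Bond=12.1025
(1,0): Delta=-1.0000 Bond=66.7353
(1,1): Delta=-0.0043 Bond=0.4466
V0=0.8035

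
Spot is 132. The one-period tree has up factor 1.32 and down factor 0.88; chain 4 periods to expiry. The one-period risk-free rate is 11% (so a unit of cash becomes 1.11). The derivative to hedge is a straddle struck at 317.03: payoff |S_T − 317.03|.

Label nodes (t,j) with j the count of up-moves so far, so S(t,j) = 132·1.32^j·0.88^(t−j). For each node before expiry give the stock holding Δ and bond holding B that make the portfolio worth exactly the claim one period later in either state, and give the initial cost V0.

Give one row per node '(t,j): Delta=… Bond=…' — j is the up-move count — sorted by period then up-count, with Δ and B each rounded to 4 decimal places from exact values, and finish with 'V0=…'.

(0,0): Delta=-0.6989 Bond=177.3307
(1,0): Delta=-1.0000 Bond=231.8096
(1,1): Delta=-0.5157 Bond=164.9056
(2,0): Delta=-1.0000 Bond=257.3087
(2,1): Delta=-1.0000 Bond=257.3087
(2,2): Delta=-0.2209 Bond=115.2395
(3,0): Delta=-1.0000 Bond=285.6126
(3,1): Delta=-1.0000 Bond=285.6126
(3,2): Delta=-1.0000 Bond=285.6126
(3,3): Delta=0.2534 Bond=-16.0682
V0=85.0722

No-arbitrage ⇒ martingale measure with p* = (R−d)/(u−d) = 0.5227.
Payoff layer (t=4): V(4,0)=237.8702, V(4,1)=198.2903, V(4,2)=138.9205, V(4,3)=49.8657, V(4,4)=83.7164
  t=3,j=0: stock 89.9543 → up 118.7397 (V=198.2903), down 79.1598 (V=237.8702). Price 195.6583; hedge Δ=-1.0000, bond B=285.6126.
  t=3,j=1: stock 134.9315 → up 178.1095 (V=138.9205), down 118.7397 (V=198.2903). Price 150.6812; hedge Δ=-1.0000, bond B=285.6126.
  t=3,j=2: stock 202.3972 → up 267.1643 (V=49.8657), down 178.1095 (V=138.9205). Price 83.2154; hedge Δ=-1.0000, bond B=285.6126.
  t=3,j=3: stock 303.5958 → up 400.7464 (V=83.7164), down 267.1643 (V=49.8657). Price 60.8652; hedge Δ=0.2534, bond B=-16.0682.
  t=2,j=0: stock 102.2208 → up 134.9315 (V=150.6812), down 89.9543 (V=195.6583). Price 155.0879; hedge Δ=-1.0000, bond B=257.3087.
  t=2,j=1: stock 153.3312 → up 202.3972 (V=83.2154), down 134.9315 (V=150.6812). Price 103.9775; hedge Δ=-1.0000, bond B=257.3087.
  t=2,j=2: stock 229.9968 → up 303.5958 (V=60.8652), down 202.3972 (V=83.2154). Price 64.4436; hedge Δ=-0.2209, bond B=115.2395.
  t=1,j=0: stock 116.1600 → up 153.3312 (V=103.9775), down 102.2208 (V=155.0879). Price 115.6496; hedge Δ=-1.0000, bond B=231.8096.
  t=1,j=1: stock 174.2400 → up 229.9968 (V=64.4436), down 153.3312 (V=103.9775). Price 75.0559; hedge Δ=-0.5157, bond B=164.9056.
  t=0,j=0: stock 132.0000 → up 174.2400 (V=75.0559), down 116.1600 (V=115.6496). Price 85.0722; hedge Δ=-0.6989, bond B=177.3307.
Check: Δ(0,0)·S0 + B(0,0) = 85.0722 = V0.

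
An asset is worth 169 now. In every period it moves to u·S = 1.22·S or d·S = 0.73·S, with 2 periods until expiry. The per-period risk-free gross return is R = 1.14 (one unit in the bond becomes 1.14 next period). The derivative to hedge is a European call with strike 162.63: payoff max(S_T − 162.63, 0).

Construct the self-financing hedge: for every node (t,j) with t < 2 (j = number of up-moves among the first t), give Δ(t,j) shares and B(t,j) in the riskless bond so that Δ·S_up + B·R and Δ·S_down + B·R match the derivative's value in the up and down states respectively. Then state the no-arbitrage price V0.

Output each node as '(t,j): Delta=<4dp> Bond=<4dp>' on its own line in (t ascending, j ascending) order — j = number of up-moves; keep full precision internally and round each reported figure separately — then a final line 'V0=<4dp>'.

(0,0): Delta=0.7880 Bond=-85.2812
(1,0): Delta=0.0000 Bond=0.0000
(1,1): Delta=0.8800 Bond=-116.1905
V0=47.8977

Since d<R<u, set p* = (R−d)/(u−d) = 0.8367; price each node as the discounted p*-expectation of its children.
Terminal payoffs: V(2,0)=0.0000, V(2,1)=0.0000, V(2,2)=88.9096
Node (1,0) S=123.3700: V=(p*·0.0000+(1−p*)·0.0000)/1.14=0.0000; Δ=(0.0000−0.0000)/(150.5114−90.0601)=0.0000; B=V−Δ·S=0.0000
Node (1,1) S=206.1800: V=(p*·88.9096+(1−p*)·0.0000)/1.14=65.2577; Δ=(88.9096−0.0000)/(251.5396−150.5114)=0.8800; B=V−Δ·S=-116.1905
Node (0,0) S=169.0000: V=(p*·65.2577+(1−p*)·0.0000)/1.14=47.8977; Δ=(65.2577−0.0000)/(206.1800−123.3700)=0.7880; B=V−Δ·S=-85.2812
Check: Δ(0,0)·S0 + B(0,0) = 47.8977 = V0.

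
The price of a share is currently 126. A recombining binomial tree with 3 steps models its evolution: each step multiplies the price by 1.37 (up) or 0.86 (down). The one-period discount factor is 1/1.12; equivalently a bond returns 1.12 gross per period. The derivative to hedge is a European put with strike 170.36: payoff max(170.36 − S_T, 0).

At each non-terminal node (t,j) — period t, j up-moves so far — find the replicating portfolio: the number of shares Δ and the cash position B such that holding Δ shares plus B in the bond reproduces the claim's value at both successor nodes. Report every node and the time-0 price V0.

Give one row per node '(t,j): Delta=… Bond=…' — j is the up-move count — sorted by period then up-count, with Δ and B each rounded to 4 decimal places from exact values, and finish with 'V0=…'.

Since d<R<u, set p* = (R−d)/(u−d) = 0.5098; price each node as the discounted p*-expectation of its children.
Payoff layer (t=3): V(3,0)=90.2169, V(3,1)=42.6902, V(3,2)=0.0000, V(3,3)=0.0000
  t=2,j=0: stock 93.1896 → up 127.6698 (V=42.6902), down 80.1431 (V=90.2169). Price 58.9175; hedge Δ=-1.0000, bond B=152.1071.
  t=2,j=1: stock 148.4532 → up 203.3809 (V=0.0000), down 127.6698 (V=42.6902). Price 18.6845; hedge Δ=-0.5639, bond B=102.3908.
  t=2,j=2: stock 236.4894 → up 323.9905 (V=0.0000), down 203.3809 (V=0.0000). Price 0.0000; hedge Δ=0.0000, bond B=0.0000.
  t=1,j=0: stock 108.3600 → up 148.4532 (V=18.6845), down 93.1896 (V=58.9175). Price 34.2916; hedge Δ=-0.7280, bond B=113.1800.
  t=1,j=1: stock 172.6200 → up 236.4894 (V=0.0000), down 148.4532 (V=18.6845). Price 8.1777; hedge Δ=-0.2122, bond B=44.8139.
  t=0,j=0: stock 126.0000 → up 172.6200 (V=8.1777), down 108.3600 (V=34.2916). Price 18.7309; hedge Δ=-0.4064, bond B=69.9345.
The time-0 hedge costs 18.7309, which is the no-arbitrage price.

(0,0): Delta=-0.4064 Bond=69.9345
(1,0): Delta=-0.7280 Bond=113.1800
(1,1): Delta=-0.2122 Bond=44.8139
(2,0): Delta=-1.0000 Bond=152.1071
(2,1): Delta=-0.5639 Bond=102.3908
(2,2): Delta=0.0000 Bond=0.0000
V0=18.7309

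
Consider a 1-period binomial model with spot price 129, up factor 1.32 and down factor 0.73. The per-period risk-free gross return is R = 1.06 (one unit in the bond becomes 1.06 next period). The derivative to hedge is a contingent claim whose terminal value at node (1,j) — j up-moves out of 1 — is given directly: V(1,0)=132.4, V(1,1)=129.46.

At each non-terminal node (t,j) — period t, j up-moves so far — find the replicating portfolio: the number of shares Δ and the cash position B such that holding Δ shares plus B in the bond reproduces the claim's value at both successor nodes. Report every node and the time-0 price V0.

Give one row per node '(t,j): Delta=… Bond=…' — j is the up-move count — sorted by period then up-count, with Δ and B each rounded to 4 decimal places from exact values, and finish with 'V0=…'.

Under the risk-neutral measure, an up-move has probability p* = (R−d)/(u−d) = 0.5593 and values discount at R = 1.06.
Payoff layer (t=1): V(1,0)=132.4000, V(1,1)=129.4600
  t=0,j=0: stock 129.0000 → up 170.2800 (V=129.4600), down 94.1700 (V=132.4000). Price 123.3543; hedge Δ=-0.0386, bond B=128.3374.
Each (Δ,B) replicates both successor values, so the strategy is self-financing and V0 is arbitrage-free.

(0,0): Delta=-0.0386 Bond=128.3374
V0=123.3543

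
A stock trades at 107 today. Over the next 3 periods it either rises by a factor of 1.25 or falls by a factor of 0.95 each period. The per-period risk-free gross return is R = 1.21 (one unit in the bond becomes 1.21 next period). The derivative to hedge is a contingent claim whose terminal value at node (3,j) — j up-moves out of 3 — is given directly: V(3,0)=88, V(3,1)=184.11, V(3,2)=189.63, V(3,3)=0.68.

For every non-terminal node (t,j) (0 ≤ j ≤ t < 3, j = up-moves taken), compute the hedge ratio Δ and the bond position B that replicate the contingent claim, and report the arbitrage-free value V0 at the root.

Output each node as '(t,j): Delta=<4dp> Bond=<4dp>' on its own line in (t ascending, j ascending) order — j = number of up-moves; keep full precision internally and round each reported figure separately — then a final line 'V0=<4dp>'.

The replicating-portfolio and risk-neutral prices coincide; use p* = (1.21−0.95)/(1.25−0.95) = 0.8667 for the latter.
Payoff layer (t=3): V(3,0)=88.0000, V(3,1)=184.1100, V(3,2)=189.6300, V(3,3)=0.6800
  t=2,j=0: stock 96.5675 → up 120.7094 (V=184.1100), down 91.7391 (V=88.0000). Price 141.5664; hedge Δ=3.3175, bond B=-178.8003.
  t=2,j=1: stock 127.0625 → up 158.8281 (V=189.6300), down 120.7094 (V=184.1100). Price 156.1107; hedge Δ=0.1448, bond B=137.7107.
  t=2,j=2: stock 167.1875 → up 208.9844 (V=0.6800), down 158.8281 (V=189.6300). Price 21.3829; hedge Δ=-3.7672, bond B=651.2163.
  t=1,j=0: stock 101.6500 → up 127.0625 (V=156.1107), down 96.5675 (V=141.5664). Price 127.4145; hedge Δ=0.4769, bond B=78.9333.
  t=1,j=1: stock 133.7500 → up 167.1875 (V=21.3829), down 127.0625 (V=156.1107). Price 32.5179; hedge Δ=-3.3577, bond B=481.6106.
  t=0,j=0: stock 107.0000 → up 133.7500 (V=32.5179), down 101.6500 (V=127.4145). Price 37.3312; hedge Δ=-2.9563, bond B=353.6531.
Self-financing check: at every node Δ·S+B equals the discounted successor values.

(0,0): Delta=-2.9563 Bond=353.6531
(1,0): Delta=0.4769 Bond=78.9333
(1,1): Delta=-3.3577 Bond=481.6106
(2,0): Delta=3.3175 Bond=-178.8003
(2,1): Delta=0.1448 Bond=137.7107
(2,2): Delta=-3.7672 Bond=651.2163
V0=37.3312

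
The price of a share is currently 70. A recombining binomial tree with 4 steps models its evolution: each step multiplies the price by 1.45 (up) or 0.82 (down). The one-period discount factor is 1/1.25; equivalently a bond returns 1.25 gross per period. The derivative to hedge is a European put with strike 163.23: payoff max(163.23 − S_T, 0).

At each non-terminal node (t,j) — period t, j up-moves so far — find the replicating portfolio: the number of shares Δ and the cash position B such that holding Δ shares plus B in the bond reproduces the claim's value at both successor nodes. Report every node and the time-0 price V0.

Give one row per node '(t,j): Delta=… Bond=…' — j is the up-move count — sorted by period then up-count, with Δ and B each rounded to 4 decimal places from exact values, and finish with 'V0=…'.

No-arbitrage ⇒ martingale measure with p* = (R−d)/(u−d) = 0.6825.
At expiry t=4: V(4,0)=131.5815, V(4,1)=107.2661, V(4,2)=64.2695, V(4,3)=0.0000, V(4,4)=0.0000
  t=3,j=0: stock 38.5958 → up 55.9639 (V=107.2661), down 31.6485 (V=131.5815). Price 91.9882; hedge Δ=-1.0000, bond B=130.5840.
  t=3,j=1: stock 68.2486 → up 98.9605 (V=64.2695), down 55.9639 (V=107.2661). Price 62.3354; hedge Δ=-1.0000, bond B=130.5840.
  t=3,j=2: stock 120.6835 → up 174.9911 (V=0.0000), down 98.9605 (V=64.2695). Price 16.3224; hedge Δ=-0.8453, bond B=118.3375.
  t=3,j=3: stock 213.4038 → up 309.4354 (V=0.0000), down 174.9911 (V=0.0000). Price 0.0000; hedge Δ=0.0000, bond B=0.0000.
  t=2,j=0: stock 47.0680 → up 68.2486 (V=62.3354), down 38.5958 (V=91.9882). Price 57.3992; hedge Δ=-1.0000, bond B=104.4672.
  t=2,j=1: stock 83.2300 → up 120.6835 (V=16.3224), down 68.2486 (V=62.3354). Price 24.7438; hedge Δ=-0.8775, bond B=97.7802.
  t=2,j=2: stock 147.1750 → up 213.4038 (V=0.0000), down 120.6835 (V=16.3224). Price 4.1454; hedge Δ=-0.1760, bond B=30.0540.
  t=1,j=0: stock 57.4000 → up 83.2300 (V=24.7438), down 47.0680 (V=57.3992). Price 28.0885; hedge Δ=-0.9030, bond B=79.9225.
  t=1,j=1: stock 101.5000 → up 147.1750 (V=4.1454), down 83.2300 (V=24.7438). Price 8.5476; hedge Δ=-0.3221, bond B=41.2435.
  t=0,j=0: stock 70.0000 → up 101.5000 (V=8.5476), down 57.4000 (V=28.0885). Price 11.8009; hedge Δ=-0.4431, bond B=42.8180.
Check: Δ(0,0)·S0 + B(0,0) = 11.8009 = V0.

(0,0): Delta=-0.4431 Bond=42.8180
(1,0): Delta=-0.9030 Bond=79.9225
(1,1): Delta=-0.3221 Bond=41.2435
(2,0): Delta=-1.0000 Bond=104.4672
(2,1): Delta=-0.8775 Bond=97.7802
(2,2): Delta=-0.1760 Bond=30.0540
(3,0): Delta=-1.0000 Bond=130.5840
(3,1): Delta=-1.0000 Bond=130.5840
(3,2): Delta=-0.8453 Bond=118.3375
(3,3): Delta=0.0000 Bond=0.0000
V0=11.8009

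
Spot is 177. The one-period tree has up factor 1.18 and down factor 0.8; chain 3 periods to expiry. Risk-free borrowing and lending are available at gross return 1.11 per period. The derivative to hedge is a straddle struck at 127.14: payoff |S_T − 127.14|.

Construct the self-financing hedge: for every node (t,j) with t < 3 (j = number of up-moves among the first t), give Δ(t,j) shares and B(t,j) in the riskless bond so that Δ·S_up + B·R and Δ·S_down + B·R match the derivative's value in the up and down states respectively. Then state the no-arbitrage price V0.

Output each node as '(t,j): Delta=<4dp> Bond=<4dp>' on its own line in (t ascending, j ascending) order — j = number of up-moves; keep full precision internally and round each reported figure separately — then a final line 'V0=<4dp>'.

Risk-neutral probability p* = (R−d)/(u−d) = (1.11−0.8)/(1.18−0.8) = 0.8158.
Terminal payoffs: V(3,0)=36.5160, V(3,1)=6.5304, V(3,2)=70.0238, V(3,3)=163.6767
  t=2,j=0: stock 113.2800 → up 133.6704 (V=6.5304), down 90.6240 (V=36.5160). Price 10.8595; hedge Δ=-0.6966, bond B=89.7690.
  t=2,j=1: stock 167.0880 → up 197.1638 (V=70.0238), down 133.6704 (V=6.5304). Price 52.5475; hedge Δ=1.0000, bond B=-114.5405.
  t=2,j=2: stock 246.4548 → up 290.8167 (V=163.6767), down 197.1638 (V=70.0238). Price 131.9143; hedge Δ=1.0000, bond B=-114.5405.
  t=1,j=0: stock 141.6000 → up 167.0880 (V=52.5475), down 113.2800 (V=10.8595). Price 40.4217; hedge Δ=0.7748, bond B=-69.2834.
  t=1,j=1: stock 208.8600 → up 246.4548 (V=131.9143), down 167.0880 (V=52.5475). Price 105.6703; hedge Δ=1.0000, bond B=-103.1897.
  t=0,j=0: stock 177.0000 → up 208.8600 (V=105.6703), down 141.6000 (V=40.4217). Price 84.3701; hedge Δ=0.9701, bond B=-87.3367.
The time-0 hedge costs 84.3701, which is the no-arbitrage price.

(0,0): Delta=0.9701 Bond=-87.3367
(1,0): Delta=0.7748 Bond=-69.2834
(1,1): Delta=1.0000 Bond=-103.1897
(2,0): Delta=-0.6966 Bond=89.7690
(2,1): Delta=1.0000 Bond=-114.5405
(2,2): Delta=1.0000 Bond=-114.5405
V0=84.3701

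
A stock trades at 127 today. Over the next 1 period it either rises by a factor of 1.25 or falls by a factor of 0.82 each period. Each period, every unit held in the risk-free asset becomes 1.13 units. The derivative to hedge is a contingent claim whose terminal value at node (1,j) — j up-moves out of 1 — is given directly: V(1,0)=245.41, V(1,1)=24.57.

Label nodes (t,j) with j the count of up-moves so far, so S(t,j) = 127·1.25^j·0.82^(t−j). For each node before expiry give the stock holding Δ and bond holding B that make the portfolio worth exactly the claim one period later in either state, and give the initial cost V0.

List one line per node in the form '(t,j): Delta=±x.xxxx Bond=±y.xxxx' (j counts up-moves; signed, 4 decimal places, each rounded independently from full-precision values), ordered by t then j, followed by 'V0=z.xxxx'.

Since d<R<u, set p* = (R−d)/(u−d) = 0.7209; price each node as the discounted p*-expectation of its children.
At expiry t=1: V(1,0)=245.4100, V(1,1)=24.5700
  t=0,j=0: stock 127.0000 → up 158.7500 (V=24.5700), down 104.1400 (V=245.4100). Price 76.2830; hedge Δ=-4.0439, bond B=589.8644.
Check: Δ(0,0)·S0 + B(0,0) = 76.2830 = V0.

(0,0): Delta=-4.0439 Bond=589.8644
V0=76.2830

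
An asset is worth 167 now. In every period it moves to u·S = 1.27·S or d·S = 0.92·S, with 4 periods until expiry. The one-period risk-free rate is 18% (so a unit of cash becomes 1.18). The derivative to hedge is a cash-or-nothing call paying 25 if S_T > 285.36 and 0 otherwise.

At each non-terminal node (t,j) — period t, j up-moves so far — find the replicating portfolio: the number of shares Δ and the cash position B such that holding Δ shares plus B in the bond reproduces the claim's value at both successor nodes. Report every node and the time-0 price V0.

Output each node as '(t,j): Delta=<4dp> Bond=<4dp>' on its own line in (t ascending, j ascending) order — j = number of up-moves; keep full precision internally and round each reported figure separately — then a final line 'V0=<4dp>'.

Under the risk-neutral measure, an up-move has probability p* = (R−d)/(u−d) = 0.7429 and values discount at R = 1.18.
Payoff layer (t=4): V(4,0)=0.0000, V(4,1)=0.0000, V(4,2)=0.0000, V(4,3)=25.0000, V(4,4)=25.0000
  t=3,j=0: stock 130.0409 → up 165.1519 (V=0.0000), down 119.6376 (V=0.0000). Price 0.0000; hedge Δ=0.0000, bond B=0.0000.
  t=3,j=1: stock 179.5130 → up 227.9815 (V=0.0000), down 165.1519 (V=0.0000). Price 0.0000; hedge Δ=0.0000, bond B=0.0000.
  t=3,j=2: stock 247.8060 → up 314.7136 (V=25.0000), down 227.9815 (V=0.0000). Price 15.7385; hedge Δ=0.2882, bond B=-55.6901.
  t=3,j=3: stock 342.0800 → up 434.4416 (V=25.0000), down 314.7136 (V=25.0000). Price 21.1864; hedge Δ=0.0000, bond B=21.1864.
  t=2,j=0: stock 141.3488 → up 179.5130 (V=0.0000), down 130.0409 (V=0.0000). Price 0.0000; hedge Δ=0.0000, bond B=0.0000.
  t=2,j=1: stock 195.1228 → up 247.8060 (V=15.7385), down 179.5130 (V=0.0000). Price 9.9080; hedge Δ=0.2305, bond B=-35.0591.
  t=2,j=2: stock 269.3543 → up 342.0800 (V=21.1864), down 247.8060 (V=15.7385). Price 16.7674; hedge Δ=0.0578, bond B=1.2019.
  t=1,j=0: stock 153.6400 → up 195.1228 (V=9.9080), down 141.3488 (V=0.0000). Price 6.2375; hedge Δ=0.1843, bond B=-22.0711.
  t=1,j=1: stock 212.0900 → up 269.3543 (V=16.7674), down 195.1228 (V=9.9080). Price 12.7149; hedge Δ=0.0924, bond B=-6.8834.
  t=0,j=0: stock 167.0000 → up 212.0900 (V=12.7149), down 153.6400 (V=6.2375). Price 9.3638; hedge Δ=0.1108, bond B=-9.1431.
The time-0 hedge costs 9.3638, which is the no-arbitrage price.

(0,0): Delta=0.1108 Bond=-9.1431
(1,0): Delta=0.1843 Bond=-22.0711
(1,1): Delta=0.0924 Bond=-6.8834
(2,0): Delta=0.0000 Bond=0.0000
(2,1): Delta=0.2305 Bond=-35.0591
(2,2): Delta=0.0578 Bond=1.2019
(3,0): Delta=0.0000 Bond=0.0000
(3,1): Delta=0.0000 Bond=0.0000
(3,2): Delta=0.2882 Bond=-55.6901
(3,3): Delta=0.0000 Bond=21.1864
V0=9.3638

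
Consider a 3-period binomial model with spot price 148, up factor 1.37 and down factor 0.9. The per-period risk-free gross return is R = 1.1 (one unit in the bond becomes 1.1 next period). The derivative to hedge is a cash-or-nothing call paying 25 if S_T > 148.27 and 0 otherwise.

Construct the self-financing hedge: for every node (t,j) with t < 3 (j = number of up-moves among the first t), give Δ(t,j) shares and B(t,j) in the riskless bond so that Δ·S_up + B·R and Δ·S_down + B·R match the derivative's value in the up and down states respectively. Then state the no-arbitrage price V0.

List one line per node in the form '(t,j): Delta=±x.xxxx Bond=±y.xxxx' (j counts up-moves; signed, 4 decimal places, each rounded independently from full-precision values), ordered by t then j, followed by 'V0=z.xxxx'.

(0,0): Delta=0.0980 Bond=0.7146
(1,0): Delta=0.2086 Bond=-13.9362
(1,1): Delta=0.0000 Bond=20.6612
(2,0): Delta=0.4437 Bond=-43.5203
(2,1): Delta=0.0000 Bond=22.7273
(2,2): Delta=0.0000 Bond=22.7273
V0=15.2220

No-arbitrage ⇒ martingale measure with p* = (R−d)/(u−d) = 0.4255.
Payoff layer (t=3): V(3,0)=0.0000, V(3,1)=25.0000, V(3,2)=25.0000, V(3,3)=25.0000
  t=2,j=0: stock 119.8800 → up 164.2356 (V=25.0000), down 107.8920 (V=0.0000). Price 9.6712; hedge Δ=0.4437, bond B=-43.5203.
  t=2,j=1: stock 182.4840 → up 250.0031 (V=25.0000), down 164.2356 (V=25.0000). Price 22.7273; hedge Δ=0.0000, bond B=22.7273.
  t=2,j=2: stock 277.7812 → up 380.5602 (V=25.0000), down 250.0031 (V=25.0000). Price 22.7273; hedge Δ=0.0000, bond B=22.7273.
  t=1,j=0: stock 133.2000 → up 182.4840 (V=22.7273), down 119.8800 (V=9.6712). Price 13.8427; hedge Δ=0.2086, bond B=-13.9362.
  t=1,j=1: stock 202.7600 → up 277.7812 (V=22.7273), down 182.4840 (V=22.7273). Price 20.6612; hedge Δ=0.0000, bond B=20.6612.
  t=0,j=0: stock 148.0000 → up 202.7600 (V=20.6612), down 133.2000 (V=13.8427). Price 15.2220; hedge Δ=0.0980, bond B=0.7146.
Each (Δ,B) replicates both successor values, so the strategy is self-financing and V0 is arbitrage-free.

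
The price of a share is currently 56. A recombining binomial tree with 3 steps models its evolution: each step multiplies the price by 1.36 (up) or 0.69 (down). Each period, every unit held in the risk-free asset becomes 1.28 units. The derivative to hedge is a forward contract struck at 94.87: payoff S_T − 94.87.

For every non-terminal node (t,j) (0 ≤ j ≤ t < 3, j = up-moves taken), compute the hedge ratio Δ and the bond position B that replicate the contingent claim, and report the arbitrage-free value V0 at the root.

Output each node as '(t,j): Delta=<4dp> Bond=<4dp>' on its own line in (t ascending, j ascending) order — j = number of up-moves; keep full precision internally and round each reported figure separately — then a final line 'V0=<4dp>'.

(0,0): Delta=1.0000 Bond=-45.2375
(1,0): Delta=1.0000 Bond=-57.9041
(1,1): Delta=1.0000 Bond=-57.9041
(2,0): Delta=1.0000 Bond=-74.1172
(2,1): Delta=1.0000 Bond=-74.1172
(2,2): Delta=1.0000 Bond=-74.1172
V0=10.7625

Risk-neutral probability p* = (R−d)/(u−d) = (1.28−0.69)/(1.36−0.69) = 0.8806.
Terminal values V(3,·): V(3,0)=-76.4735, V(3,1)=-58.6102, V(3,2)=-23.4015, V(3,3)=45.9955
(2,0): S=26.6616. Δ = (V_up−V_dn)/(S_up−S_dn) = (-58.6102−-76.4735)/(36.2598−18.3965) = 1.0000. V = [p*·-58.6102 + (1−p*)·-76.4735]/1.28 = -47.4556. B = V − Δ·S = -74.1172.
(2,1): S=52.5504. Δ = (V_up−V_dn)/(S_up−S_dn) = (-23.4015−-58.6102)/(71.4685−36.2598) = 1.0000. V = [p*·-23.4015 + (1−p*)·-58.6102]/1.28 = -21.5668. B = V − Δ·S = -74.1172.
(2,2): S=103.5776. Δ = (V_up−V_dn)/(S_up−S_dn) = (45.9955−-23.4015)/(140.8655−71.4685) = 1.0000. V = [p*·45.9955 + (1−p*)·-23.4015]/1.28 = 29.4604. B = V − Δ·S = -74.1172.
(1,0): S=38.6400. Δ = (V_up−V_dn)/(S_up−S_dn) = (-21.5668−-47.4556)/(52.5504−26.6616) = 1.0000. V = [p*·-21.5668 + (1−p*)·-47.4556]/1.28 = -19.2641. B = V − Δ·S = -57.9041.
(1,1): S=76.1600. Δ = (V_up−V_dn)/(S_up−S_dn) = (29.4604−-21.5668)/(103.5776−52.5504) = 1.0000. V = [p*·29.4604 + (1−p*)·-21.5668]/1.28 = 18.2559. B = V − Δ·S = -57.9041.
(0,0): S=56.0000. Δ = (V_up−V_dn)/(S_up−S_dn) = (18.2559−-19.2641)/(76.1600−38.6400) = 1.0000. V = [p*·18.2559 + (1−p*)·-19.2641]/1.28 = 10.7625. B = V − Δ·S = -45.2375.
Check: Δ(0,0)·S0 + B(0,0) = 10.7625 = V0.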